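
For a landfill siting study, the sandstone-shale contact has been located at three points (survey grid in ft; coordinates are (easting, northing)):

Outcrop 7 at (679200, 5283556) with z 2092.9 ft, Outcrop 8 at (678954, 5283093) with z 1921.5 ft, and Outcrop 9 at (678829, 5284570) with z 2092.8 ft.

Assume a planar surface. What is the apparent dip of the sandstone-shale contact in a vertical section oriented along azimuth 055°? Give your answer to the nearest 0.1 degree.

23.0°

Let the plane be z = a·E + b·N + c.
Outcrop 8−Outcrop 7: −246a − 463b = −171.4;  Outcrop 9−Outcrop 7: −371a + 1014b = −0.1.
Solving gives a = 0.41272, b = 0.15091.
Unit vector along 055° is (sin 55°, cos 55°) = (0.8192, 0.5736).
Slope in that direction = a·(0.8192) + b·(0.5736) = 0.42464.
Apparent dip = arctan|0.42464| = 23.0° (true dip is 23.7°, so apparent ≤ true as expected).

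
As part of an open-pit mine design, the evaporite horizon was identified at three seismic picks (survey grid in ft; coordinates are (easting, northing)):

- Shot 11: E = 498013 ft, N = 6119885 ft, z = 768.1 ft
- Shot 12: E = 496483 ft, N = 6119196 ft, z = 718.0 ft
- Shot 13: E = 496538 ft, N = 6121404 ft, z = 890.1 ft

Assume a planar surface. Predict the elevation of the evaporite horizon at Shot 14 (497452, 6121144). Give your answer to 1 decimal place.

Two edge vectors: Shot 11→Shot 12 = (-1530, -689, -50.1), Shot 11→Shot 13 = (-1475, 1519, 122).
Normal n = (Shot 11→Shot 12) × (Shot 11→Shot 13) = (-7956.1, 260557.5, -3340345).
So ∂z/∂E = −n_x/n_z = −0.002381820 and ∂z/∂N = −n_y/n_z = 0.078003170.
Intercept c from Shot 11: 768.1 + 1186.18 − 477370.43 = −475416.15.
At (497452, 6121144): z = −1184.8 + 477468.6 − 475416.15 = 867.6 ft.

867.6 ft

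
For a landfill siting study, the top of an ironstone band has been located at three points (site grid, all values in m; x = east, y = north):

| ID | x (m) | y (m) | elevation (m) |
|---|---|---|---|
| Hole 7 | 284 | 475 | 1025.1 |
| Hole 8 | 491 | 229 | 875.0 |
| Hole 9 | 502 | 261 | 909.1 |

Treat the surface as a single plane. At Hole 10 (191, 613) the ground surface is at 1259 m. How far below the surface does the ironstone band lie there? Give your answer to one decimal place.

140.8 m

Two edge vectors: Hole 7→Hole 8 = (207, -246, -150.1), Hole 7→Hole 9 = (218, -214, -116).
Normal n = (Hole 7→Hole 8) × (Hole 7→Hole 9) = (-3585.4, -8709.8, 9330).
So ∂z/∂x = −n_x/n_z = 0.38429 and ∂z/∂y = −n_y/n_z = 0.93353.
Intercept c from Hole 7: 1025.1 − 109.14 − 443.42 = 472.54.
At (191, 613): z_contact = 73.40 + 572.25 + 472.54 = 1118.19 m.
Depth below ground = 1259 − 1118.19 = 140.8 m.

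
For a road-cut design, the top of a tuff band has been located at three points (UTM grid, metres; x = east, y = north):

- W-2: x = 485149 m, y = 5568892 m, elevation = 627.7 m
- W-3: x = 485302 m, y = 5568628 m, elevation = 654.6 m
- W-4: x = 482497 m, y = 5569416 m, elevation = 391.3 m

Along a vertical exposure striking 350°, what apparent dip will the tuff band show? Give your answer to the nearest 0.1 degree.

Two edge vectors: W-2→W-3 = (153, -264, 26.9), W-2→W-4 = (-2652, 524, -236.4).
Normal n = (W-2→W-3) × (W-2→W-4) = (48314, -35169.6, -619956).
So ∂z/∂x = −n_x/n_z = 0.07793 and ∂z/∂y = −n_y/n_z = −0.05673.
Unit vector along 350° is (sin 350°, cos 350°) = (-0.1736, 0.9848).
Slope in that direction = a·(-0.1736) + b·(0.9848) = −0.06940.
Apparent dip = arctan|0.06940| = 4.0° (true dip is 5.5°, so apparent ≤ true as expected).

4.0°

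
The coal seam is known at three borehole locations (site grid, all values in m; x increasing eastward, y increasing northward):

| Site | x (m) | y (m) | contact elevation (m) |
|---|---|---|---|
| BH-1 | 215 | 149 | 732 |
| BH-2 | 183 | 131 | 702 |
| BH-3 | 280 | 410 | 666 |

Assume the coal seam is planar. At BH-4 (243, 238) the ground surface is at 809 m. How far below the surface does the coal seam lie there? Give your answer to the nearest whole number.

Two edge vectors: BH-1→BH-2 = (-32, -18, -30), BH-1→BH-3 = (65, 261, -66).
Normal n = (BH-1→BH-2) × (BH-1→BH-3) = (9018, -4062, -7182).
So ∂z/∂x = −n_x/n_z = 1.25564 and ∂z/∂y = −n_y/n_z = −0.56558.
Intercept c from BH-1: 732 − 269.96 + 84.27 = 546.31.
At (243, 238): z_contact = 305.1 − 134.6 + 546.31 = 716.8 m.
Depth below ground = 809 − 716.8 = 92 m.

92 m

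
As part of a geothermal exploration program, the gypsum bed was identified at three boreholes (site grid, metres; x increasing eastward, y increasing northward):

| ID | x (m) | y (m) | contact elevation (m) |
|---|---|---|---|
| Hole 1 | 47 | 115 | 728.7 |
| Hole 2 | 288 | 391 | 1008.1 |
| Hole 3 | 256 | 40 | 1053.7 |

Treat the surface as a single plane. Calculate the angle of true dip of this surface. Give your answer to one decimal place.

56.0°

Two edge vectors: Hole 1→Hole 2 = (241, 276, 279.4), Hole 1→Hole 3 = (209, -75, 325).
Normal n = (Hole 1→Hole 2) × (Hole 1→Hole 3) = (110655, -19930.4, -75759).
So ∂z/∂x = −n_x/n_z = 1.46062 and ∂z/∂y = −n_y/n_z = −0.26308.
Gradient magnitude |∇z| = √(a² + b²) = √(2.13341 + 0.06921) = 1.48412.
True dip = arctan(1.48412) = 56.0°, dipping toward W (azimuth ≈ 280°).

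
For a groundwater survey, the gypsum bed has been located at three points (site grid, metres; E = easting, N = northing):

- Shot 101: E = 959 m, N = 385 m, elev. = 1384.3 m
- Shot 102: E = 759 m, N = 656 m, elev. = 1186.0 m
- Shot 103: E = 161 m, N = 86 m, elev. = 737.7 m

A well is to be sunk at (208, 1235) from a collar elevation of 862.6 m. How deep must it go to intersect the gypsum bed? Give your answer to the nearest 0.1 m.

Two edge vectors: Shot 101→Shot 102 = (-200, 271, -198.3), Shot 101→Shot 103 = (-798, -299, -646.6).
Normal n = (Shot 101→Shot 102) × (Shot 101→Shot 103) = (-234520.3, 28923.4, 276058).
So ∂z/∂E = −n_x/n_z = 0.849533 and ∂z/∂N = −n_y/n_z = −0.104773.
Intercept c from Shot 101: 1384.3 − 814.70 + 40.34 = 609.94.
At (208, 1235): z_contact = 176.70 − 129.39 + 609.94 = 657.24 m.
Depth below ground = 862.6 − 657.24 = 205.4 m.

205.4 m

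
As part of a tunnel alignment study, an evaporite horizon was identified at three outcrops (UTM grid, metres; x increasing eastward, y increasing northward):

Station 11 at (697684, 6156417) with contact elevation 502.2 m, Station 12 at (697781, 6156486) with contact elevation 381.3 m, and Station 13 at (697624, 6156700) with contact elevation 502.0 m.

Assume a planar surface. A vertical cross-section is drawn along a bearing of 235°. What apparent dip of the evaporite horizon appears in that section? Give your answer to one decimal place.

Let the plane be z = a·x + b·y + c.
Station 12−Station 11: 97a + 69b = −120.9;  Station 13−Station 11: −60a + 283b = −0.2.
Solving gives a = −1.08262, b = −0.23024.
Unit vector along 235° is (sin 235°, cos 235°) = (-0.8192, -0.5736).
Slope in that direction = a·(-0.8192) + b·(-0.5736) = 1.01888.
Apparent dip = arctan|1.01888| = 45.5° (true dip is 47.9°, so apparent ≤ true as expected).

45.5°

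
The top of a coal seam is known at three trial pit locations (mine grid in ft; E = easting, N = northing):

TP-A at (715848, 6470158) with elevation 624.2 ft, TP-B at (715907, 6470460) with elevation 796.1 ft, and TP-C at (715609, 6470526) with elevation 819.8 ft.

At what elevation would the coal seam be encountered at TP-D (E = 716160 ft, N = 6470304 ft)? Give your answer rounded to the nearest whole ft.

720 ft

Let the plane be z = a·E + b·N + c.
TP-B−TP-A: 59a + 302b = 171.9;  TP-C−TP-A: −239a + 368b = 195.6.
Solving gives a = 0.04460539, b = 0.56049100.
Then c = 624.2 − a·715848 − b·6470158 = −3657771.81.
At (716160, 6470304): z = 31944.6 + 3626547.2 − 3657771.81 = 719.9 ft.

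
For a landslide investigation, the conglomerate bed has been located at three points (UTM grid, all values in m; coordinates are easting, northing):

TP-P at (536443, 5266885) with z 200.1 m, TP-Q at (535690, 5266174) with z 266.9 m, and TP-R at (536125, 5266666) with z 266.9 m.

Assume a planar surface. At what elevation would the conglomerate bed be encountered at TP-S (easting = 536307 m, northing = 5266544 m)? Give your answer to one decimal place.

111.2 m

Let the plane be z = a·easting + b·northing + c.
TP-Q−TP-P: −753a − 711b = 66.8;  TP-R−TP-P: −318a − 219b = 66.8.
Solving gives a = −0.537098593, b = 0.474873756.
Then c = 200.1 − a·536443 − b·5266885 = −2212782.58.
At (536307, 5266544): z = −288049.7 + 2500943.5 − 2212782.58 = 111.2 m.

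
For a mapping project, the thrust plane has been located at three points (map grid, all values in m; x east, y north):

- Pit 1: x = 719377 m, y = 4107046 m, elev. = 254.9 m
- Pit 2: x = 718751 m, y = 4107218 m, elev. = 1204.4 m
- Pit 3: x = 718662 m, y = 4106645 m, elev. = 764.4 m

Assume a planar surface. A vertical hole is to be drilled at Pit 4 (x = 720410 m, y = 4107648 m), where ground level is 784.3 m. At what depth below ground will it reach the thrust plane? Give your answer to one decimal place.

1243.7 m

Two edge vectors: Pit 1→Pit 2 = (-626, 172, 949.5), Pit 1→Pit 3 = (-715, -401, 509.5).
Normal n = (Pit 1→Pit 2) × (Pit 1→Pit 3) = (468383.5, -359945.5, 374006).
So ∂z/∂x = −n_x/n_z = −1.252342208 and ∂z/∂y = −n_y/n_z = 0.962405683.
Intercept c from Pit 1: 254.9 + 900906.18 − 3952644.41 = −3051483.33.
At (720410, 4107648): z_contact = −902199.85 + 3953223.78 − 3051483.33 = -459.40 m.
Depth below ground = 784.3 − (-459.40) = 1243.7 m.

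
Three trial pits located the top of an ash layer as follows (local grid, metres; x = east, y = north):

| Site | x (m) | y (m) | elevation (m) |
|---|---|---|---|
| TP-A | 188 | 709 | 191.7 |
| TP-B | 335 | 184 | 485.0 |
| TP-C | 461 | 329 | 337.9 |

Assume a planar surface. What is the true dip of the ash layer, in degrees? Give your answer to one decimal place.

Two edge vectors: TP-A→TP-B = (147, -525, 293.3), TP-A→TP-C = (273, -380, 146.2).
Normal n = (TP-A→TP-B) × (TP-A→TP-C) = (34699, 58579.5, 87465).
So ∂z/∂x = −n_x/n_z = −0.39672 and ∂z/∂y = −n_y/n_z = −0.66975.
Gradient magnitude |∇z| = √(a² + b²) = √(0.15739 + 0.44856) = 0.77843.
True dip = arctan(0.77843) = 37.9°, dipping toward NNE (azimuth ≈ 031°).

37.9°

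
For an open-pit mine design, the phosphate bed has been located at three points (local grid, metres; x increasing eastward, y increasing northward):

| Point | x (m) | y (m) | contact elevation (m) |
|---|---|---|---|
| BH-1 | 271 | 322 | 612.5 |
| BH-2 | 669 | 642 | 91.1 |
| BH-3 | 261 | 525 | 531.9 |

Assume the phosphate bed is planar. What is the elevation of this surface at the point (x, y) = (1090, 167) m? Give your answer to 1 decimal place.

Let the plane be z = a·x + b·y + c.
BH-2−BH-1: 398a + 320b = −521.4;  BH-3−BH-1: −10a + 203b = −80.6.
Solving gives a = −0.953070, b = −0.443994.
Then c = 612.5 − a·271 − b·322 = 1013.75.
At (1090, 167): z = −1038.8 − 74.1 + 1013.75 = -99.2 m.

-99.2 m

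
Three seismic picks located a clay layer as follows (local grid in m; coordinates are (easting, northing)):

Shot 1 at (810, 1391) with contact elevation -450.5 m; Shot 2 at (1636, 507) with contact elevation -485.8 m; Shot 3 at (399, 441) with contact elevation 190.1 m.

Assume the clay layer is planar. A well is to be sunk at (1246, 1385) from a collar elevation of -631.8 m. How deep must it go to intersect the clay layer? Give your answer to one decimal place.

43.8 m

Two edge vectors: Shot 1→Shot 2 = (826, -884, -35.3), Shot 1→Shot 3 = (-411, -950, 640.6).
Normal n = (Shot 1→Shot 2) × (Shot 1→Shot 3) = (-599825.4, -514627.3, -1148024).
So ∂z/∂E = −n_x/n_z = −0.522485 and ∂z/∂N = −n_y/n_z = −0.448272.
Intercept c from Shot 1: -450.5 + 423.21 + 623.55 = 596.26.
At (1246, 1385): z_contact = −651.02 − 620.86 + 596.26 = -675.61 m.
Depth below ground = -631.8 − (-675.61) = 43.8 m.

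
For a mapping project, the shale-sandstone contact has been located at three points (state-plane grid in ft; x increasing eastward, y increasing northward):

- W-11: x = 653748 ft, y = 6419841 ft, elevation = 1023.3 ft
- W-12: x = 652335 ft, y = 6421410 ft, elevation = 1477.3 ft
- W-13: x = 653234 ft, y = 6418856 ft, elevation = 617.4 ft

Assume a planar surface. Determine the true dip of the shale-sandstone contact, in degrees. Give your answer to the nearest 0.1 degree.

20.7°

Two edge vectors: W-11→W-12 = (-1413, 1569, 454), W-11→W-13 = (-514, -985, -405.9).
Normal n = (W-11→W-12) × (W-11→W-13) = (-189667.1, -806892.7, 2198271).
So ∂z/∂x = −n_x/n_z = 0.08628 and ∂z/∂y = −n_y/n_z = 0.36706.
Gradient magnitude |∇z| = √(a² + b²) = √(0.00744 + 0.13473) = 0.37706.
True dip = arctan(0.37706) = 20.7°, dipping toward SSW (azimuth ≈ 193°).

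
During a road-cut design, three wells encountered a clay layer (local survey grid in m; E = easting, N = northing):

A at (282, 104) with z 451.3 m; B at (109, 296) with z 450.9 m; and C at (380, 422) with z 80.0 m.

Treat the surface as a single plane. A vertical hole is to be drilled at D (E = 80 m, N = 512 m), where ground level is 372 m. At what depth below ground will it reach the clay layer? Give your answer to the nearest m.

Let the plane be z = a·E + b·N + c.
B−A: −173a + 192b = −0.4;  C−A: 98a + 318b = −371.3.
Solving gives a = −0.96387, b = −0.87057.
Then c = 451.3 − a·282 − b·104 = 813.65.
At (80, 512): z_contact = −77.1 − 445.7 + 813.65 = 290.8 m.
Depth below ground = 372 − 290.8 = 81 m.

81 m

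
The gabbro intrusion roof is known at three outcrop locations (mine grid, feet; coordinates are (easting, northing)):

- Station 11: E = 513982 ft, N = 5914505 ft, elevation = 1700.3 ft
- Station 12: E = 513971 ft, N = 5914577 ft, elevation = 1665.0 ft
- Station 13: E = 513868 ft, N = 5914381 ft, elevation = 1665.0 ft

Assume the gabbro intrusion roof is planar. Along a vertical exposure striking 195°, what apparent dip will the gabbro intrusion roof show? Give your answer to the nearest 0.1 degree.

Let the plane be z = a·E + b·N + c.
Station 12−Station 11: −11a + 72b = −35.3;  Station 13−Station 11: −114a − 124b = −35.3.
Solving gives a = 0.72282, b = −0.37985.
Unit vector along 195° is (sin 195°, cos 195°) = (-0.2588, -0.9659).
Slope in that direction = a·(-0.2588) + b·(-0.9659) = 0.17983.
Apparent dip = arctan|0.17983| = 10.2° (true dip is 39.2°, so apparent ≤ true as expected).

10.2°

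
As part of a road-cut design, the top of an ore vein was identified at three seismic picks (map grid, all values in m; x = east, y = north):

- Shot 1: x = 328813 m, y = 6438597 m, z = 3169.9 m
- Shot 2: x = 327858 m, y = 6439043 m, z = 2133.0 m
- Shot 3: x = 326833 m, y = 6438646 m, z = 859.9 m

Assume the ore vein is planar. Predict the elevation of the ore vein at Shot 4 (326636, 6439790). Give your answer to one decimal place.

838.5 m

Two edge vectors: Shot 1→Shot 2 = (-955, 446, -1036.9), Shot 1→Shot 3 = (-1980, 49, -2310).
Normal n = (Shot 1→Shot 2) × (Shot 1→Shot 3) = (-979451.9, -152988, 836285).
So ∂z/∂x = −n_x/n_z = 1.171193911 and ∂z/∂y = −n_y/n_z = 0.182937635.
Intercept c from Shot 1: 3169.9 − 385103.78 − 1177861.71 = −1559795.59.
At (326636, 6439790): z = 382554.1 + 1178080.0 − 1559795.59 = 838.5 m.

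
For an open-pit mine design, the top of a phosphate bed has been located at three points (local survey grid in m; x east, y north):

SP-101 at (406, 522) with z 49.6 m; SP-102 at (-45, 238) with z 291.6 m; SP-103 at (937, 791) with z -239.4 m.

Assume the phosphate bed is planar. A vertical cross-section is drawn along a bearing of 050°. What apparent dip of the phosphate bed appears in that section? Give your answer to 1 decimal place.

21.9°

Let the plane be z = a·x + b·y + c.
SP-102−SP-101: −451a − 284b = 242;  SP-103−SP-101: 531a + 269b = −289.
Solving gives a = −0.57582, b = 0.06230.
Unit vector along 050° is (sin 50°, cos 50°) = (0.7660, 0.6428).
Slope in that direction = a·(0.7660) + b·(0.6428) = −0.40105.
Apparent dip = arctan|0.40105| = 21.9° (true dip is 30.1°, so apparent ≤ true as expected).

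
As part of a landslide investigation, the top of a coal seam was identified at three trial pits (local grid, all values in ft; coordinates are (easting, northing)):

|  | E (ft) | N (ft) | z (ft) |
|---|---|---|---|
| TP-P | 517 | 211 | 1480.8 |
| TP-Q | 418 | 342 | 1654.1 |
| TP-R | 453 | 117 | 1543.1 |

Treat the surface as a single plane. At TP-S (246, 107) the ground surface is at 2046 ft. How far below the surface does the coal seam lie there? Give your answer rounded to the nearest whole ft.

220 ft

Let the plane be z = a·E + b·N + c.
TP-Q−TP-P: −99a + 131b = 173.3;  TP-R−TP-P: −64a − 94b = 62.3.
Solving gives a = −1.38222, b = 0.27832.
Then c = 1480.8 − a·517 − b·211 = 2136.68.
At (246, 107): z_contact = −340.0 + 29.8 + 2136.68 = 1826.4 ft.
Depth below ground = 2046 − 1826.4 = 220 ft.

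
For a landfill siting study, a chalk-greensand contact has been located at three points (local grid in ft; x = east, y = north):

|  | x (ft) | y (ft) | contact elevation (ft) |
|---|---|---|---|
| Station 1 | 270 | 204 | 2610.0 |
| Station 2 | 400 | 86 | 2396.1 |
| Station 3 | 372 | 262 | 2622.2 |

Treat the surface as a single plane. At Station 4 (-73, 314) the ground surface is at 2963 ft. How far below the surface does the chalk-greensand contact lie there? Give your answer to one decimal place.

29.3 ft

Let the plane be z = a·x + b·y + c.
Station 2−Station 1: 130a − 118b = −213.9;  Station 3−Station 1: 102a + 58b = 12.2.
Solving gives a = −0.56021, b = 1.19554.
Then c = 2610 − a·270 − b·204 = 2517.37.
At (-73, 314): z_contact = 40.90 + 375.40 + 2517.37 = 2933.66 ft.
Depth below ground = 2963 − 2933.66 = 29.3 ft.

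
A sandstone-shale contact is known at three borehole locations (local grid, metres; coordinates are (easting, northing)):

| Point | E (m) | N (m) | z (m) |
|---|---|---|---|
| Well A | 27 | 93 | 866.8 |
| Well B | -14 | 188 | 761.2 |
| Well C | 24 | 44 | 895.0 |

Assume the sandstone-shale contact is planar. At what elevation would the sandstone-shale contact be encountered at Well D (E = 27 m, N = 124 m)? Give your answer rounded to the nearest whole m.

Let the plane be z = a·E + b·N + c.
Well B−Well A: −41a + 95b = −105.6;  Well C−Well A: −3a − 49b = 28.2.
Solving gives a = 1.08779, b = −0.64211.
Then c = 866.8 − a·27 − b·93 = 897.15.
At (27, 124): z = 29.4 − 79.6 + 897.15 = 846.9 m.

847 m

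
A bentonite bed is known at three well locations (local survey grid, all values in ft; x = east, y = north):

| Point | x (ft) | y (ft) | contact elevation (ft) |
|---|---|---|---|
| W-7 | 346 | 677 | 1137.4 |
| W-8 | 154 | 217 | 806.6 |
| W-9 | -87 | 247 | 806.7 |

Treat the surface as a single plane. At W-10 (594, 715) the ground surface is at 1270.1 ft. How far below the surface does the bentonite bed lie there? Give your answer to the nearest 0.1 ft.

Two edge vectors: W-7→W-8 = (-192, -460, -330.8), W-7→W-9 = (-433, -430, -330.7).
Normal n = (W-7→W-8) × (W-7→W-9) = (9878, 79742, -116620).
So ∂z/∂x = −n_x/n_z = 0.08470 and ∂z/∂y = −n_y/n_z = 0.68378.
Intercept c from W-7: 1137.4 − 29.31 − 462.92 = 645.18.
At (594, 715): z_contact = 50.31 + 488.90 + 645.18 = 1184.39 ft.
Depth below ground = 1270.1 − 1184.39 = 85.7 ft.

85.7 ft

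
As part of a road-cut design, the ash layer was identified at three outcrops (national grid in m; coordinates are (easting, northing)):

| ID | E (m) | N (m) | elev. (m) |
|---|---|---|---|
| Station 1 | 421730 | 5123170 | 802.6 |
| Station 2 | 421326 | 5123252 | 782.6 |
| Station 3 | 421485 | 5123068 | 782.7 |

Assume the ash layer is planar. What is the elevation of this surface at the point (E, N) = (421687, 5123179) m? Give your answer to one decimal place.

800.5 m

Two edge vectors: Station 1→Station 2 = (-404, 82, -20), Station 1→Station 3 = (-245, -102, -19.9).
Normal n = (Station 1→Station 2) × (Station 1→Station 3) = (-3671.8, -3139.6, 61298).
So ∂z/∂E = −n_x/n_z = 0.059900812 and ∂z/∂N = −n_y/n_z = 0.051218637.
Intercept c from Station 1: 802.6 − 25261.97 − 262401.78 = −286861.15.
At (421687, 5123179): z = 25259.4 + 262402.2 − 286861.15 = 800.5 m.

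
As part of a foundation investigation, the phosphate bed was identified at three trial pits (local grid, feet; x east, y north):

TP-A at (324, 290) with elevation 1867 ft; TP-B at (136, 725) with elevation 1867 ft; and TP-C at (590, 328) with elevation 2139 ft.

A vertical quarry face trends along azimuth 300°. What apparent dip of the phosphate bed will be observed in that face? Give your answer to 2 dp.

32.04°

Let the plane be z = a·x + b·y + c.
TP-B−TP-A: −188a + 435b = 0;  TP-C−TP-A: 266a + 38b = 272.
Solving gives a = 0.96309, b = 0.41623.
Unit vector along 300° is (sin 300°, cos 300°) = (-0.8660, 0.5000).
Slope in that direction = a·(-0.8660) + b·(0.5000) = −0.62595.
Apparent dip = arctan|0.62595| = 32.04° (true dip is 46.4°, so apparent ≤ true as expected).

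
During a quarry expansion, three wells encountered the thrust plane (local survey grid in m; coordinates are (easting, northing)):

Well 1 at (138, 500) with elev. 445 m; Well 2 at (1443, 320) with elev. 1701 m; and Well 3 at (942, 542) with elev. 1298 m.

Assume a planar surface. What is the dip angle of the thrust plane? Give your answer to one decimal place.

Two edge vectors: Well 1→Well 2 = (1305, -180, 1256), Well 1→Well 3 = (804, 42, 853).
Normal n = (Well 1→Well 2) × (Well 1→Well 3) = (-206292, -103341, 199530).
So ∂z/∂E = −n_x/n_z = 1.03389 and ∂z/∂N = −n_y/n_z = 0.51792.
Gradient magnitude |∇z| = √(a² + b²) = √(1.06893 + 0.26824) = 1.15636.
True dip = arctan(1.15636) = 49.1°, dipping toward WSW (azimuth ≈ 243°).

49.1°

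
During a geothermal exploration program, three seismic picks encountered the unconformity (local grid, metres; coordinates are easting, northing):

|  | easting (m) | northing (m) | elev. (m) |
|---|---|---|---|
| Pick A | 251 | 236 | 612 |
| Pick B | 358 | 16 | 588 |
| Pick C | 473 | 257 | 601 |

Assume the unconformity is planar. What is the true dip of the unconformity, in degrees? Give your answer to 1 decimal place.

Let the plane be z = a·easting + b·northing + c.
Pick B−Pick A: 107a − 220b = −24;  Pick C−Pick A: 222a + 21b = −11.
Solving gives a = −0.05724, b = 0.08125.
Gradient magnitude |∇z| = √(a² + b²) = √(0.00328 + 0.00660) = 0.09939.
True dip = arctan(0.09939) = 5.7°, dipping toward SE (azimuth ≈ 145°).

5.7°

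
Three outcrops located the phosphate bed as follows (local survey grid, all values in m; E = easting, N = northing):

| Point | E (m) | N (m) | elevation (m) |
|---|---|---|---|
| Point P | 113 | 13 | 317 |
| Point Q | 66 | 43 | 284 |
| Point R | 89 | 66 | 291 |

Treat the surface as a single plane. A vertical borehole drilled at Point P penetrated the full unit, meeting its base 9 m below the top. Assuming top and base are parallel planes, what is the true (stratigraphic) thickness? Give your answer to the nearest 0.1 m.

7.7 m

Let the plane be z = a·E + b·N + c.
Point Q−Point P: −47a + 30b = −33;  Point R−Point P: −24a + 53b = −26.
Solving gives a = 0.54715, b = −0.24280.
|∇z| = √(a²+b²) = 0.59860, so dip δ = arctan(0.59860) = 30.90°.
True thickness = vertical thickness × cos δ = 9 × cos 30.90° = 7.7 m.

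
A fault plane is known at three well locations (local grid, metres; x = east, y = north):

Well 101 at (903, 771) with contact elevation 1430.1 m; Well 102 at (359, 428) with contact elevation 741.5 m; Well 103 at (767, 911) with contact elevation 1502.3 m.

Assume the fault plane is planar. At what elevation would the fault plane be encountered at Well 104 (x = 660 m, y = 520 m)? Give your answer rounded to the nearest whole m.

Two edge vectors: Well 101→Well 102 = (-544, -343, -688.6), Well 101→Well 103 = (-136, 140, 72.2).
Normal n = (Well 101→Well 102) × (Well 101→Well 103) = (71639.4, 132926.4, -122808).
So ∂z/∂x = −n_x/n_z = 0.58334 and ∂z/∂y = −n_y/n_z = 1.08239.
Intercept c from Well 101: 1430.1 − 526.76 − 834.52 = 68.82.
At (660, 520): z = 385.0 + 562.8 + 68.82 = 1016.7 m.

1017 m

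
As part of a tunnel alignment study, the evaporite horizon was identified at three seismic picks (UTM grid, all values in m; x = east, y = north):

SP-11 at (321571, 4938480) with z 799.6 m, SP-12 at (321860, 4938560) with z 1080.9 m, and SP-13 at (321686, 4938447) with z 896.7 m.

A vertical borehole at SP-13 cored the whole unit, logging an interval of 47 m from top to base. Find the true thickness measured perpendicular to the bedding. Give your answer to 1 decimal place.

Let the plane be z = a·x + b·y + c.
SP-12−SP-11: 289a + 80b = 281.3;  SP-13−SP-11: 115a − 33b = 97.1.
Solving gives a = 0.91001, b = 0.22883.
|∇z| = √(a²+b²) = 0.93834, so dip δ = arctan(0.93834) = 43.18°.
True thickness = vertical thickness × cos δ = 47 × cos 43.18° = 34.3 m.

34.3 m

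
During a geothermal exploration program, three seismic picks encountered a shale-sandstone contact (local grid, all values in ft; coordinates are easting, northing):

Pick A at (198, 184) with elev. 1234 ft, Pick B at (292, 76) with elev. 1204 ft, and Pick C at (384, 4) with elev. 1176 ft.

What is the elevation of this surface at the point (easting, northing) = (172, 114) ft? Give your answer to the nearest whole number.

Two edge vectors: Pick A→Pick B = (94, -108, -30), Pick A→Pick C = (186, -180, -58).
Normal n = (Pick A→Pick B) × (Pick A→Pick C) = (864, -128, 3168).
So ∂z/∂easting = −n_x/n_z = −0.27273 and ∂z/∂northing = −n_y/n_z = 0.04040.
Intercept c from Pick A: 1234 + 54.00 − 7.43 = 1280.57.
At (172, 114): z = −46.9 + 4.6 + 1280.57 = 1238.3 ft.

1238 ft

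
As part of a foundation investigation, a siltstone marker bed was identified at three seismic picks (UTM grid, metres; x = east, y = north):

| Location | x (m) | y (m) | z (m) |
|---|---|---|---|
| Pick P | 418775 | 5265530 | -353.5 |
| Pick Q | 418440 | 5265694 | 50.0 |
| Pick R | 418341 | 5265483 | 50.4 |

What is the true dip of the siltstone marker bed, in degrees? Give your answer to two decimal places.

Two edge vectors: Pick P→Pick Q = (-335, 164, 403.5), Pick P→Pick R = (-434, -47, 403.9).
Normal n = (Pick P→Pick Q) × (Pick P→Pick R) = (85204.1, -39812.5, 86921).
So ∂z/∂x = −n_x/n_z = −0.98025 and ∂z/∂y = −n_y/n_z = 0.45803.
Gradient magnitude |∇z| = √(a² + b²) = √(0.96089 + 0.20979) = 1.08198.
True dip = arctan(1.08198) = 47.25°, dipping toward ESE (azimuth ≈ 115°).

47.25°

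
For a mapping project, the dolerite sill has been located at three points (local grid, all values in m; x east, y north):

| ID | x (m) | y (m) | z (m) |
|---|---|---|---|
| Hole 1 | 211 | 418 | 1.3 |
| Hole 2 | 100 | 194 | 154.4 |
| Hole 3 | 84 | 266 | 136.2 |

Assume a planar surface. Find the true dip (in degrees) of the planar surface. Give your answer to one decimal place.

35.5°

Let the plane be z = a·x + b·y + c.
Hole 2−Hole 1: −111a − 224b = 153.1;  Hole 3−Hole 1: −127a − 152b = 134.9.
Solving gives a = −0.60007, b = −0.38613.
Gradient magnitude |∇z| = √(a² + b²) = √(0.36008 + 0.14909) = 0.71357.
True dip = arctan(0.71357) = 35.5°, dipping toward ENE (azimuth ≈ 057°).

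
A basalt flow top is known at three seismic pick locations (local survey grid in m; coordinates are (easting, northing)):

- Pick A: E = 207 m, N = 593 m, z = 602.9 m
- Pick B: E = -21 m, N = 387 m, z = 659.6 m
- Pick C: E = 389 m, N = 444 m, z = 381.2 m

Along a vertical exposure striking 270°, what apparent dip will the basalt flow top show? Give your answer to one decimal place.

37.1°

Two edge vectors: Pick A→Pick B = (-228, -206, 56.7), Pick A→Pick C = (182, -149, -221.7).
Normal n = (Pick A→Pick B) × (Pick A→Pick C) = (54118.5, -40228.2, 71464).
So ∂z/∂E = −n_x/n_z = −0.75728 and ∂z/∂N = −n_y/n_z = 0.56292.
Unit vector along 270° is (sin 270°, cos 270°) = (-1.0000, -0.0000).
Slope in that direction = a·(-1.0000) + b·(-0.0000) = 0.75728.
Apparent dip = arctan|0.75728| = 37.1° (true dip is 43.3°, so apparent ≤ true as expected).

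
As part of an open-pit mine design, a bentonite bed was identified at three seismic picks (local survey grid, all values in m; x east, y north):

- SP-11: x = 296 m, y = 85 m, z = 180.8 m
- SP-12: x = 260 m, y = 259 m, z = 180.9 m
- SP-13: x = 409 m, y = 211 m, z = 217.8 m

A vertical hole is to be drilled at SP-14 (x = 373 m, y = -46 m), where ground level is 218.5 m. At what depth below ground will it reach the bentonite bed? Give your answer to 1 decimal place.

24.5 m

Two edge vectors: SP-11→SP-12 = (-36, 174, 0.1), SP-11→SP-13 = (113, 126, 37).
Normal n = (SP-11→SP-12) × (SP-11→SP-13) = (6425.4, 1343.3, -24198).
So ∂z/∂x = −n_x/n_z = 0.26553 and ∂z/∂y = −n_y/n_z = 0.05551.
Intercept c from SP-11: 180.8 − 78.60 − 4.72 = 97.48.
At (373, -46): z_contact = 99.04 − 2.55 + 97.48 = 193.97 m.
Depth below ground = 218.5 − 193.97 = 24.5 m.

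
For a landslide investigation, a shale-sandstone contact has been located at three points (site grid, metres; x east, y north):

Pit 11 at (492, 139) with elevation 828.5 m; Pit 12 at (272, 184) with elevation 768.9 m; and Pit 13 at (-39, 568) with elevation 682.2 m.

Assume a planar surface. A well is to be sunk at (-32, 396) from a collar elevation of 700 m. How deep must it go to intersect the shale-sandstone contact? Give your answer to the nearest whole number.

Let the plane be z = a·x + b·y + c.
Pit 12−Pit 11: −220a + 45b = −59.6;  Pit 13−Pit 11: −531a + 429b = −146.3.
Solving gives a = 0.26935, b = −0.00764.
Then c = 828.5 − a·492 − b·139 = 697.04.
At (-32, 396): z_contact = −8.6 − 3.0 + 697.04 = 685.4 m.
Depth below ground = 700 − 685.4 = 15 m.

15 m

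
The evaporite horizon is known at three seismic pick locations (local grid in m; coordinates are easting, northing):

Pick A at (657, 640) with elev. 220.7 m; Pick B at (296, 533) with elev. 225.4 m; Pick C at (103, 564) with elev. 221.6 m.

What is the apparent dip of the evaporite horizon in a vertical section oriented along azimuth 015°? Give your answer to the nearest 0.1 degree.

Two edge vectors: Pick A→Pick B = (-361, -107, 4.7), Pick A→Pick C = (-554, -76, 0.9).
Normal n = (Pick A→Pick B) × (Pick A→Pick C) = (260.9, -2278.9, -31842).
So ∂z/∂easting = −n_x/n_z = 0.00819 and ∂z/∂northing = −n_y/n_z = −0.07157.
Unit vector along 015° is (sin 15°, cos 15°) = (0.2588, 0.9659).
Slope in that direction = a·(0.2588) + b·(0.9659) = −0.06701.
Apparent dip = arctan|0.06701| = 3.8° (true dip is 4.1°, so apparent ≤ true as expected).

3.8°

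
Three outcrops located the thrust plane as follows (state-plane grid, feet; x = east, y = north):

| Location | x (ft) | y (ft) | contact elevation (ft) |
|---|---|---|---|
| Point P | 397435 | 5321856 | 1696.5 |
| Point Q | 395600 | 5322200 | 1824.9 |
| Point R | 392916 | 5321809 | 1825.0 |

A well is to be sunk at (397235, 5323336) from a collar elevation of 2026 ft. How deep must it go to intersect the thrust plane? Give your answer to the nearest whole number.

Let the plane be z = a·x + b·y + c.
Point Q−Point P: −1835a + 344b = 128.4;  Point R−Point P: −4519a − 47b = 128.5.
Solving gives a = −0.03061883, b = 0.20992570.
Then c = 1696.5 − a·397435 − b·5321856 = −1103328.85.
At (397235, 5323336): z_contact = −12162.9 + 1117505.0 − 1103328.85 = 2013.3 ft.
Depth below ground = 2026 − 2013.3 = 13 ft.

13 ft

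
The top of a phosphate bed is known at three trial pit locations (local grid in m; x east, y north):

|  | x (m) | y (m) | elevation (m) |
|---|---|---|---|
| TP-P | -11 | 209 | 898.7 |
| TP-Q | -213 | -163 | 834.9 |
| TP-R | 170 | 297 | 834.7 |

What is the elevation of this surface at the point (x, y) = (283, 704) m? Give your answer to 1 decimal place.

968.6 m

Let the plane be z = a·x + b·y + c.
TP-Q−TP-P: −202a − 372b = −63.8;  TP-R−TP-P: 181a + 88b = −64.
Solving gives a = −0.59372, b = 0.49390.
Then c = 898.7 − a·-11 − b·209 = 788.94.
At (283, 704): z = −168.0 + 347.7 + 788.94 = 968.6 m.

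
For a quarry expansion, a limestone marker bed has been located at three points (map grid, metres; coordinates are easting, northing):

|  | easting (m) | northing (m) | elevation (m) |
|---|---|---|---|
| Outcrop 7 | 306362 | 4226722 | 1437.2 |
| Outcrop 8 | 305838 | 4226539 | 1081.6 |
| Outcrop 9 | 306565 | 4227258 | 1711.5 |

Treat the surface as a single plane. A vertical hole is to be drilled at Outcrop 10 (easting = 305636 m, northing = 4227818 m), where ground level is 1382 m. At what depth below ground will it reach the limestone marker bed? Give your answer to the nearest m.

41 m

Let the plane be z = a·easting + b·northing + c.
Outcrop 8−Outcrop 7: −524a − 183b = −355.6;  Outcrop 9−Outcrop 7: 203a + 536b = 274.3.
Solving gives a = 0.57610200, b = 0.29356585.
Then c = 1437.2 − a·306362 − b·4226722 = −1415879.78.
At (305636, 4227818): z_contact = 176077.5 + 1241143.0 − 1415879.78 = 1340.7 m.
Depth below ground = 1382 − 1340.7 = 41 m.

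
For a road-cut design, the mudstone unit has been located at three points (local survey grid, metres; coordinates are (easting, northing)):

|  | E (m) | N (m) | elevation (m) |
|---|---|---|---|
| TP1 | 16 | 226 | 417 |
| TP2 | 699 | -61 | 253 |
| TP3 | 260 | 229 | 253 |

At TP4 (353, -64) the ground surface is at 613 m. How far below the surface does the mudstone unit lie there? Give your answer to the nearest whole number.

Two edge vectors: TP1→TP2 = (683, -287, -164), TP1→TP3 = (244, 3, -164).
Normal n = (TP1→TP2) × (TP1→TP3) = (47560, 71996, 72077).
So ∂z/∂E = −n_x/n_z = −0.65985 and ∂z/∂N = −n_y/n_z = −0.99888.
Intercept c from TP1: 417 + 10.56 + 225.75 = 653.30.
At (353, -64): z_contact = −232.9 + 63.9 + 653.30 = 484.3 m.
Depth below ground = 613 − 484.3 = 129 m.

129 m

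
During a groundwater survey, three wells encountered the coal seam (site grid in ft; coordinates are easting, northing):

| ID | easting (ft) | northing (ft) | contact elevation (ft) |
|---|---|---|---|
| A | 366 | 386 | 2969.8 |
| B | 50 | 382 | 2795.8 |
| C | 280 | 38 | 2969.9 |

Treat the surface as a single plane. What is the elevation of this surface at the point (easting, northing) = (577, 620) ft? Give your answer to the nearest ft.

3054 ft

Let the plane be z = a·easting + b·northing + c.
B−A: −316a − 4b = −174;  C−A: −86a − 348b = 0.1.
Solving gives a = 0.55236, b = −0.13679.
Then c = 2969.8 − a·366 − b·386 = 2820.44.
At (577, 620): z = 318.7 − 84.8 + 2820.44 = 3054.3 ft.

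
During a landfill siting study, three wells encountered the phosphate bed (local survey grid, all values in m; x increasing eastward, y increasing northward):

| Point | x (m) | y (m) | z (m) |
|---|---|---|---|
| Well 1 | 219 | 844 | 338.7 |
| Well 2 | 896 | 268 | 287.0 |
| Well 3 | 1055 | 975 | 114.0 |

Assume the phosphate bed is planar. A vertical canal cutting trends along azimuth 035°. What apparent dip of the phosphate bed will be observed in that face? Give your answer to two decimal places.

Two edge vectors: Well 1→Well 2 = (677, -576, -51.7), Well 1→Well 3 = (836, 131, -224.7).
Normal n = (Well 1→Well 2) × (Well 1→Well 3) = (136199.9, 108900.7, 570223).
So ∂z/∂x = −n_x/n_z = −0.23885 and ∂z/∂y = −n_y/n_z = −0.19098.
Unit vector along 035° is (sin 35°, cos 35°) = (0.5736, 0.8192).
Slope in that direction = a·(0.5736) + b·(0.8192) = −0.29344.
Apparent dip = arctan|0.29344| = 16.35° (true dip is 17.0°, so apparent ≤ true as expected).

16.35°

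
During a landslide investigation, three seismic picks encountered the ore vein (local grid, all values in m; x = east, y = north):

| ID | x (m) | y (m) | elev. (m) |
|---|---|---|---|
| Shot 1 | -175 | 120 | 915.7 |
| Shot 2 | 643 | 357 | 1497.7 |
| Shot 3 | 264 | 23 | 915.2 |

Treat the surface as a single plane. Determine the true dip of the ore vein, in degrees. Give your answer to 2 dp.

Two edge vectors: Shot 1→Shot 2 = (818, 237, 582), Shot 1→Shot 3 = (439, -97, -0.5).
Normal n = (Shot 1→Shot 2) × (Shot 1→Shot 3) = (56335.5, 255907, -183389).
So ∂z/∂x = −n_x/n_z = 0.30719 and ∂z/∂y = −n_y/n_z = 1.39543.
Gradient magnitude |∇z| = √(a² + b²) = √(0.09437 + 1.94723) = 1.42885.
True dip = arctan(1.42885) = 55.01°, dipping toward SSW (azimuth ≈ 192°).

55.01°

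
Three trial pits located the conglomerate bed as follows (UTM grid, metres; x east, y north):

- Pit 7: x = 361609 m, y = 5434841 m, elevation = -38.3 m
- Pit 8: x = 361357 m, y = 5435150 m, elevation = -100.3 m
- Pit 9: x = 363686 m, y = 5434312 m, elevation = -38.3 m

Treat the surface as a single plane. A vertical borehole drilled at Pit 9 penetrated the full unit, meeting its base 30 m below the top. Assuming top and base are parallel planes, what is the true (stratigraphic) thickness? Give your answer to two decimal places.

Let the plane be z = a·x + b·y + c.
Pit 8−Pit 7: −252a + 309b = −62;  Pit 9−Pit 7: 2077a − 529b = 0.
Solving gives a = −0.06450, b = −0.25325.
|∇z| = √(a²+b²) = 0.26134, so dip δ = arctan(0.26134) = 14.65°.
True thickness = vertical thickness × cos δ = 30 × cos 14.65° = 29.03 m.

29.03 m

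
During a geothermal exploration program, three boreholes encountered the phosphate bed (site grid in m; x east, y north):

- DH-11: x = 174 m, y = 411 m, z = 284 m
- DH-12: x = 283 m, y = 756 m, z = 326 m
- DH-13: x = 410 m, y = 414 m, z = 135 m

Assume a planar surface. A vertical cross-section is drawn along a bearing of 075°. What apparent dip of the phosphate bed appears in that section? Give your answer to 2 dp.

27.94°

Two edge vectors: DH-11→DH-12 = (109, 345, 42), DH-11→DH-13 = (236, 3, -149).
Normal n = (DH-11→DH-12) × (DH-11→DH-13) = (-51531, 26153, -81093).
So ∂z/∂x = −n_x/n_z = −0.63546 and ∂z/∂y = −n_y/n_z = 0.32251.
Unit vector along 075° is (sin 75°, cos 75°) = (0.9659, 0.2588).
Slope in that direction = a·(0.9659) + b·(0.2588) = −0.53033.
Apparent dip = arctan|0.53033| = 27.94° (true dip is 35.5°, so apparent ≤ true as expected).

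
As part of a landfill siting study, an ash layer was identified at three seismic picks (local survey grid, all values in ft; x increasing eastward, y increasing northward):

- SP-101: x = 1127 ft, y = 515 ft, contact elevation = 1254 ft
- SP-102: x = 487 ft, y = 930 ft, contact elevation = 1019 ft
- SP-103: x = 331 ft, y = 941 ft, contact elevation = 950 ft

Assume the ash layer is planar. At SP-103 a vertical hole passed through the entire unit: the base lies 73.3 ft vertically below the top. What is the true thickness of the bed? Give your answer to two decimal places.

Two edge vectors: SP-101→SP-102 = (-640, 415, -235), SP-101→SP-103 = (-796, 426, -304).
Normal n = (SP-101→SP-102) × (SP-101→SP-103) = (-26050, -7500, 57700).
So ∂z/∂x = −n_x/n_z = 0.45147 and ∂z/∂y = −n_y/n_z = 0.12998.
|∇z| = √(a²+b²) = 0.46981, so dip δ = arctan(0.46981) = 25.16°.
True thickness = vertical thickness × cos δ = 73.3 × cos 25.16° = 66.34 ft.

66.34 ft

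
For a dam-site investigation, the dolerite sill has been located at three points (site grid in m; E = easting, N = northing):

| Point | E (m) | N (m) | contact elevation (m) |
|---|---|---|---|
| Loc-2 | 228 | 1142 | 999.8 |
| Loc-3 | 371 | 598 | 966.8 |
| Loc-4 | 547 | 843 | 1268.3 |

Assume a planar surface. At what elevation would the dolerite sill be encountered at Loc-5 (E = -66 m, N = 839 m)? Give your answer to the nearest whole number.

536 m

Let the plane be z = a·E + b·N + c.
Loc-3−Loc-2: 143a − 544b = −33;  Loc-4−Loc-2: 319a − 299b = 268.5.
Solving gives a = 1.19232, b = 0.37409.
Then c = 999.8 − a·228 − b·1142 = 300.74.
At (-66, 839): z = −78.7 + 313.9 + 300.74 = 535.9 m.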